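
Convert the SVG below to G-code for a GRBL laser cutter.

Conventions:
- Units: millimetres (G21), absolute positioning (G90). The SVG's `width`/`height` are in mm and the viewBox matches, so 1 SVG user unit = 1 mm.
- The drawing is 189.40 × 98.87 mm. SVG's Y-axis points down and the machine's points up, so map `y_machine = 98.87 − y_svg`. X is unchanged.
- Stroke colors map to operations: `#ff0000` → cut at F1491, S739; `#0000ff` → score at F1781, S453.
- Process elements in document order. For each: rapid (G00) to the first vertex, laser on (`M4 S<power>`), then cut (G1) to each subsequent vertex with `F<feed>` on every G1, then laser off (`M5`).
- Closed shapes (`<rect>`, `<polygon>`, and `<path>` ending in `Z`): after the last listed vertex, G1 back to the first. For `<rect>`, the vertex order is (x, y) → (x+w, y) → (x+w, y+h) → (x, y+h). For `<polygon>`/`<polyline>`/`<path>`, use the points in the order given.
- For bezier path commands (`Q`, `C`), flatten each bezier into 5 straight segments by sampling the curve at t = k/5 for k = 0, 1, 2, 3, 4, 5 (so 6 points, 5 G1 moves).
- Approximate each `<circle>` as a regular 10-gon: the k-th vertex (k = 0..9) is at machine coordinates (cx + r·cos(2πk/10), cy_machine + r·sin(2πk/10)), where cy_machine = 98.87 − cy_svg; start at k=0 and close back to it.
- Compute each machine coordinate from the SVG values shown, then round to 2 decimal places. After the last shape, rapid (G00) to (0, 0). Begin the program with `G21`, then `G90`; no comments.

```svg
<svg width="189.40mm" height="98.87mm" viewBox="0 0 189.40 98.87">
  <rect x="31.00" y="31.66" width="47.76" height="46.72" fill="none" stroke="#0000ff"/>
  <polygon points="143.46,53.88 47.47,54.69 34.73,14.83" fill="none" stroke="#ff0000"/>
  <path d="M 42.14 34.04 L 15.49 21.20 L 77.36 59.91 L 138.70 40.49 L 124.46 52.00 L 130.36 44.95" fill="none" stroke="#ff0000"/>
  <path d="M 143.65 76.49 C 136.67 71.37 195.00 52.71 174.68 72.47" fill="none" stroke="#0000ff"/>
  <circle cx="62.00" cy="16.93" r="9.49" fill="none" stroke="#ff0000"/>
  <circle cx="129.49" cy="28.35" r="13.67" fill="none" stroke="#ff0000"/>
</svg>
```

G21
G90
G00 X31.00 Y67.21
M4 S453
G1 X78.76 Y67.21 F1781
G1 X78.76 Y20.49 F1781
G1 X31.00 Y20.49 F1781
G1 X31.00 Y67.21 F1781
M5
G00 X143.46 Y44.99
M4 S739
G1 X47.47 Y44.18 F1491
G1 X34.73 Y84.04 F1491
G1 X143.46 Y44.99 F1491
M5
G00 X42.14 Y64.83
M4 S739
G1 X15.49 Y77.67 F1491
G1 X77.36 Y38.96 F1491
G1 X138.70 Y58.38 F1491
G1 X124.46 Y46.87 F1491
G1 X130.36 Y53.92 F1491
M5
G00 X143.65 Y22.38
M4 S453
G1 X146.15 Y26.66 F1781
G1 X157.41 Y31.70 F1781
G1 X170.53 Y35.00 F1781
G1 X178.59 Y34.06 F1781
G1 X174.68 Y26.40 F1781
M5
G00 X71.49 Y81.94
M4 S739
G1 X69.68 Y87.52 F1491
G1 X64.93 Y90.97 F1491
G1 X59.07 Y90.97 F1491
G1 X54.32 Y87.52 F1491
G1 X52.51 Y81.94 F1491
G1 X54.32 Y76.36 F1491
G1 X59.07 Y72.91 F1491
G1 X64.93 Y72.91 F1491
G1 X69.68 Y76.36 F1491
G1 X71.49 Y81.94 F1491
M5
G00 X143.16 Y70.52
M4 S739
G1 X140.55 Y78.56 F1491
G1 X133.71 Y83.52 F1491
G1 X125.27 Y83.52 F1491
G1 X118.43 Y78.56 F1491
G1 X115.82 Y70.52 F1491
G1 X118.43 Y62.48 F1491
G1 X125.27 Y57.52 F1491
G1 X133.71 Y57.52 F1491
G1 X140.55 Y62.48 F1491
G1 X143.16 Y70.52 F1491
M5
G00 X0.00 Y0.00

viewBox `0 0 189.40 98.87` with mm width/height → 1 unit = 1 mm. Flip: y_m = 98.87 − y_svg.

**Shape 1** — `<rect>` rectangle, stroke `#0000ff` → score (S453, F1781). Machine vertices: (31.00,67.21) → (78.76,67.21) → (78.76,20.49) → (31.00,20.49) → (31.00,67.21). Closed: final G1 returns to the first vertex.

**Shape 2** — `<polygon>` closed polygon, stroke `#ff0000` → cut (S739, F1491). Machine vertices: (143.46,44.99) → (47.47,44.18) → (34.73,84.04) → (143.46,44.99). Closed: final G1 returns to the first vertex.

**Shape 3** — `<path>` open polyline, stroke `#ff0000` → cut (S739, F1491). Machine vertices: (42.14,64.83) → (15.49,77.67) → (77.36,38.96) → (138.70,58.38) → (124.46,46.87) → (130.36,53.92). Open path.

**Shape 4** — `<path>` cubic bezier, stroke `#0000ff` → score (S453, F1781). Control points (SVG): P0=(143.65,76.49), P1=(136.67,71.37), P2=(195.00,52.71), P3=(174.68,72.47); sampled at t=k/5. Machine vertices: (143.65,22.38) → (146.15,26.66) → (157.41,31.70) → (170.53,35.00) → (178.59,34.06) → (174.68,26.40). Open path.

**Shape 5** — `<circle>` circle, stroke `#ff0000` → cut (S739, F1491). Machine vertices: (71.49,81.94) → (69.68,87.52) → (64.93,90.97) → (59.07,90.97) → (54.32,87.52) → (52.51,81.94) → (54.32,76.36) → (59.07,72.91) → (64.93,72.91) → (69.68,76.36) → (71.49,81.94). Closed: final G1 returns to the first vertex.

**Shape 6** — `<circle>` circle, stroke `#ff0000` → cut (S739, F1491). Machine vertices: (143.16,70.52) → (140.55,78.56) → (133.71,83.52) → (125.27,83.52) → (118.43,78.56) → (115.82,70.52) → (118.43,62.48) → (125.27,57.52) → (133.71,57.52) → (140.55,62.48) → (143.16,70.52). Closed: final G1 returns to the first vertex.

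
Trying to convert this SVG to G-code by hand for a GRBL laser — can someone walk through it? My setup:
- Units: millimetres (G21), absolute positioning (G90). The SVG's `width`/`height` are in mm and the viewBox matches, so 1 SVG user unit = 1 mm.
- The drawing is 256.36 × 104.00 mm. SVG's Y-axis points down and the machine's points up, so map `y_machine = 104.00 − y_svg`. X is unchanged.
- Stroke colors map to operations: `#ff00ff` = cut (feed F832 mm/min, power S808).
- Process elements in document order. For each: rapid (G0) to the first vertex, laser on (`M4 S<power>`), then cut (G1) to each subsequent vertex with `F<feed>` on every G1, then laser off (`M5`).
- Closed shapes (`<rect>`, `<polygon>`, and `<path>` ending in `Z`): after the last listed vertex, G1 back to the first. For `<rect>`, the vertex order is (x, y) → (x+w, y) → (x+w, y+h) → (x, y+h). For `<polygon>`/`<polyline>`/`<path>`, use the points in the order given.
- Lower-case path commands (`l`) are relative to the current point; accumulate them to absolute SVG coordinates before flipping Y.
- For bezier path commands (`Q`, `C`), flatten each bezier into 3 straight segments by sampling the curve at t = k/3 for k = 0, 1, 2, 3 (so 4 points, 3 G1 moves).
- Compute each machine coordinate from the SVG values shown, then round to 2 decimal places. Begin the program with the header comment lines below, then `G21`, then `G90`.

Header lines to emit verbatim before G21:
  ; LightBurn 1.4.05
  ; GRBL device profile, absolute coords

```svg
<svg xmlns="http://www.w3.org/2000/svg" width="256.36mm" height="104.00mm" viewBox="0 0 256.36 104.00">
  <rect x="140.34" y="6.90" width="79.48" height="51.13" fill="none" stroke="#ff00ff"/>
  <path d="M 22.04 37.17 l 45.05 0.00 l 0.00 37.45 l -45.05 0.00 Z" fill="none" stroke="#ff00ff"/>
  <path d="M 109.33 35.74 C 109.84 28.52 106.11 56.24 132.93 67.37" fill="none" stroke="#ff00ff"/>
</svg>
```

Since the viewBox matches the mm dimensions, user units are millimetres directly. The only transform is the Y-flip y_m = 104.00 − y_svg.

Shape 1 is a rectangle drawn with `<rect>`. Its stroke #ff00ff means cut at S808, F832. After flipping Y the toolpath is (140.34,97.10) → (219.82,97.10) → (219.82,45.97) → (140.34,45.97) → (140.34,97.10), returning to the start.

Shape 2 is a rectangle drawn with `<path>`. Its stroke #ff00ff means cut at S808, F832. After flipping Y the toolpath is (22.04,66.83) → (67.09,66.83) → (67.09,29.38) → (22.04,29.38) → (22.04,66.83), returning to the start.

Shape 3 is a cubic bezier drawn with `<path>`. Its stroke #ff00ff means cut at S808, F832. After flipping Y the toolpath is (109.33,68.26) → (109.72,65.74) → (115.00,51.38) → (132.93,36.63).

; LightBurn 1.4.05
; GRBL device profile, absolute coords
G21
G90
G0 X140.34 Y97.10
M4 S808
G1 X219.82 Y97.10 F832
G1 X219.82 Y45.97 F832
G1 X140.34 Y45.97 F832
G1 X140.34 Y97.10 F832
M5
G0 X22.04 Y66.83
M4 S808
G1 X67.09 Y66.83 F832
G1 X67.09 Y29.38 F832
G1 X22.04 Y29.38 F832
G1 X22.04 Y66.83 F832
M5
G0 X109.33 Y68.26
M4 S808
G1 X109.72 Y65.74 F832
G1 X115.00 Y51.38 F832
G1 X132.93 Y36.63 F832
M5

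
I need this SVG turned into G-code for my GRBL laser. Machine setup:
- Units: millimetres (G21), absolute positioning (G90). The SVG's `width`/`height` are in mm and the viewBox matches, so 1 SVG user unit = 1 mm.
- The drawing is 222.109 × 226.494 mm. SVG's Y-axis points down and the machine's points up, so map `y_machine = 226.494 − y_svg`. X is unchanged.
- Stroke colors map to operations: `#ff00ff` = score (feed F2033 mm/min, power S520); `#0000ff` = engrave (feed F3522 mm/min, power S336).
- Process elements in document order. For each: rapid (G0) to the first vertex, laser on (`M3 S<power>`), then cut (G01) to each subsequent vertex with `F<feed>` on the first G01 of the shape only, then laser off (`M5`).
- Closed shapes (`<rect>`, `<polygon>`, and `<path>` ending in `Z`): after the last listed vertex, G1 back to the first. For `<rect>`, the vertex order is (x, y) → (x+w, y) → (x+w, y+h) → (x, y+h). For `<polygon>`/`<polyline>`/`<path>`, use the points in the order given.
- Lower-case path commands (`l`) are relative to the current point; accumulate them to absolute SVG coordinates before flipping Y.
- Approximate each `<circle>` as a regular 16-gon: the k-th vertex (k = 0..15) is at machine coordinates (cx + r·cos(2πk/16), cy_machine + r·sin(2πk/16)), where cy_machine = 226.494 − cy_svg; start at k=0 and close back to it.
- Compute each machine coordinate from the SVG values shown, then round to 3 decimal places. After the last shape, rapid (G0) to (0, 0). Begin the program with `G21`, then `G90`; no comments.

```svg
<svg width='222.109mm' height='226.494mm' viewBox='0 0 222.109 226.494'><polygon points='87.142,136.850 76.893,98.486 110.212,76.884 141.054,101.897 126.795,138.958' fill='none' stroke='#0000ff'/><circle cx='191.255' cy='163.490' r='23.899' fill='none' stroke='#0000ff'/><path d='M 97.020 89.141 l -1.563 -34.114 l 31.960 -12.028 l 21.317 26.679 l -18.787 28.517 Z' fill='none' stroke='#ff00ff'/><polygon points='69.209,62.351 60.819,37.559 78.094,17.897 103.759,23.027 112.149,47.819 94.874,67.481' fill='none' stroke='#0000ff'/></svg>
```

Since the viewBox matches the mm dimensions, user units are millimetres directly. The only transform is the Y-flip y_m = 226.494 − y_svg.

Shape 1 is a regular polygon drawn with `<polygon>`. Its stroke #0000ff means engrave at S336, F3522. After flipping Y the toolpath is (87.142,89.644) → (76.893,128.008) → (110.212,149.610) → (141.054,124.597) → (126.795,87.536) → (87.142,89.644), returning to the start.

Shape 2 is a circle drawn with `<circle>`. Its stroke #0000ff means engrave at S336, F3522. After flipping Y the toolpath is (215.154,63.004) → (213.335,72.150) → (208.154,79.903) → (200.401,85.084) → (191.255,86.903) → (182.109,85.084) → (174.356,79.903) → (169.175,72.150) → (167.356,63.004) → (169.175,53.858) → (174.356,46.105) → (182.109,40.924) → (191.255,39.105) → (200.401,40.924) → (208.154,46.105) → (213.335,53.858) → (215.154,63.004), returning to the start.

Shape 3 is a regular polygon drawn with `<path>`. Its stroke #ff00ff means score at S520, F2033. After flipping Y the toolpath is (97.020,137.353) → (95.457,171.467) → (127.417,183.495) → (148.734,156.816) → (129.947,128.299) → (97.020,137.353), returning to the start.

Shape 4 is a regular polygon drawn with `<polygon>`. Its stroke #0000ff means engrave at S336, F3522. After flipping Y the toolpath is (69.209,164.143) → (60.819,188.935) → (78.094,208.597) → (103.759,203.467) → (112.149,178.675) → (94.874,159.013) → (69.209,164.143), returning to the start.

G21
G90
G0 X87.142 Y89.644
M3 S336
G01 X76.893 Y128.008 F3522
G01 X110.212 Y149.610
G01 X141.054 Y124.597
G01 X126.795 Y87.536
G01 X87.142 Y89.644
M5
G0 X215.154 Y63.004
M3 S336
G01 X213.335 Y72.150 F3522
G01 X208.154 Y79.903
G01 X200.401 Y85.084
G01 X191.255 Y86.903
G01 X182.109 Y85.084
G01 X174.356 Y79.903
G01 X169.175 Y72.150
G01 X167.356 Y63.004
G01 X169.175 Y53.858
G01 X174.356 Y46.105
G01 X182.109 Y40.924
G01 X191.255 Y39.105
G01 X200.401 Y40.924
G01 X208.154 Y46.105
G01 X213.335 Y53.858
G01 X215.154 Y63.004
M5
G0 X97.020 Y137.353
M3 S520
G01 X95.457 Y171.467 F2033
G01 X127.417 Y183.495
G01 X148.734 Y156.816
G01 X129.947 Y128.299
G01 X97.020 Y137.353
M5
G0 X69.209 Y164.143
M3 S336
G01 X60.819 Y188.935 F3522
G01 X78.094 Y208.597
G01 X103.759 Y203.467
G01 X112.149 Y178.675
G01 X94.874 Y159.013
G01 X69.209 Y164.143
M5
G0 X0.000 Y0.000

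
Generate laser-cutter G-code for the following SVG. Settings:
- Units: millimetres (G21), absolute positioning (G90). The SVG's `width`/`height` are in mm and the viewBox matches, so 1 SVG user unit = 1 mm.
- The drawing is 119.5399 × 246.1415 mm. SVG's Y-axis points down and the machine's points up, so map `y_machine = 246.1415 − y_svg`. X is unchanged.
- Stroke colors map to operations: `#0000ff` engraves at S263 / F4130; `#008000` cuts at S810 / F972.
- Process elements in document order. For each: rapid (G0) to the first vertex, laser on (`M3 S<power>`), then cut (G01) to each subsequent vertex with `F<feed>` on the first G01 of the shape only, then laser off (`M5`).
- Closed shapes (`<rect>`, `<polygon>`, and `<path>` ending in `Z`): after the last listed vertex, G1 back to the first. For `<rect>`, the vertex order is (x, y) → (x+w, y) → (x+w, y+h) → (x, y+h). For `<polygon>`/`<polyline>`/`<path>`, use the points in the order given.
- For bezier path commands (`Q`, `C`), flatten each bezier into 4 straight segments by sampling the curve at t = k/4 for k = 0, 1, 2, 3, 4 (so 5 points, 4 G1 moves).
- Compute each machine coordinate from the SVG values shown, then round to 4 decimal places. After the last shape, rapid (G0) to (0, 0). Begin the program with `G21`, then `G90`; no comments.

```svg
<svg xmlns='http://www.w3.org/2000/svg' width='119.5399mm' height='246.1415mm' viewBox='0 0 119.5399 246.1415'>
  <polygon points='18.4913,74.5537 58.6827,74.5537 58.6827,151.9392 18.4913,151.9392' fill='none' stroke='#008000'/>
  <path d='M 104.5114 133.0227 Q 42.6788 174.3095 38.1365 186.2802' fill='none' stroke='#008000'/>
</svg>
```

G21
G90
G0 X18.4913 Y171.5878
M3 S810
G01 X58.6827 Y171.5878 F972
G01 X58.6827 Y94.2023
G01 X18.4913 Y94.2023
G01 X18.4913 Y171.5878
M5
G0 X104.5114 Y113.1188
M3 S810
G01 X77.1757 Y94.3077 F972
G01 X57.0014 Y79.1610
G01 X43.9883 Y67.6789
G01 X38.1365 Y59.8613
M5
G0 X0.0000 Y0.0000

Since the viewBox matches the mm dimensions, user units are millimetres directly. The only transform is the Y-flip y_m = 246.1415 − y_svg.

Shape 1 is a rectangle drawn with `<polygon>`. Its stroke #008000 means cut at S810, F972. After flipping Y the toolpath is (18.4913,171.5878) → (58.6827,171.5878) → (58.6827,94.2023) → (18.4913,94.2023) → (18.4913,171.5878), returning to the start.

Shape 2 is a quadratic bezier drawn with `<path>`. Its stroke #008000 means cut at S810, F972. After flipping Y the toolpath is (104.5114,113.1188) → (77.1757,94.3077) → (57.0014,79.1610) → (43.9883,67.6789) → (38.1365,59.8613).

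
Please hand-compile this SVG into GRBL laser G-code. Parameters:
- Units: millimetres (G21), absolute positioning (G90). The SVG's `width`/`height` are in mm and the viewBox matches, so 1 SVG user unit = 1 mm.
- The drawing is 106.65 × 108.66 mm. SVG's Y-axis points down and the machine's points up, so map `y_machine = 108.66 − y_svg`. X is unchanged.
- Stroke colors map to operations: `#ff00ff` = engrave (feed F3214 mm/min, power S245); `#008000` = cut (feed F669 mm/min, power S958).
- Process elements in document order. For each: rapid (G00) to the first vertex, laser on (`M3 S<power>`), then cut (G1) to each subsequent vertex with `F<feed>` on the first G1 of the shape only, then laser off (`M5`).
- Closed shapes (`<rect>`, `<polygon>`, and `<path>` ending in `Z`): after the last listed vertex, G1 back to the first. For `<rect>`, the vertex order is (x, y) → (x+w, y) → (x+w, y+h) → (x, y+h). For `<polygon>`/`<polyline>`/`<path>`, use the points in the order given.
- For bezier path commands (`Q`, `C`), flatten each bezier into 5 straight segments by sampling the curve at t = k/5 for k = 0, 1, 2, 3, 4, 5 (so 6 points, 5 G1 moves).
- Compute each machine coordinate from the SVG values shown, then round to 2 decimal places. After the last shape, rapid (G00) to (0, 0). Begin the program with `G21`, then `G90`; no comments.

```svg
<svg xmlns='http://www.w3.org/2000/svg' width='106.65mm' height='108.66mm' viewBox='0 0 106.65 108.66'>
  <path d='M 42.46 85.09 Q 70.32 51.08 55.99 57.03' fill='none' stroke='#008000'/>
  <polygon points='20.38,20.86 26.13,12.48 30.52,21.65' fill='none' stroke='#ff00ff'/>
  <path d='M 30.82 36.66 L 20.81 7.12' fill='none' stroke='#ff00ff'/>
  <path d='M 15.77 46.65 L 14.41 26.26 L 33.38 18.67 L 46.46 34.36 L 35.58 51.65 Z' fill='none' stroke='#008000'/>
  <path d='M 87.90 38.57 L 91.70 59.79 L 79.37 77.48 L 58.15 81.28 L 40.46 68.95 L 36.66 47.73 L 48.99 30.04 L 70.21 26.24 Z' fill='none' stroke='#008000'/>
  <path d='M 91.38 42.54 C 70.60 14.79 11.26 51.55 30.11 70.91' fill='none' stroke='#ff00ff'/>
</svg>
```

G21
G90
G00 X42.46 Y23.57
M3 S958
G1 X51.92 Y35.58 F669
G1 X58.00 Y44.38
G1 X60.70 Y50.00
G1 X60.03 Y52.41
G1 X55.99 Y51.63
M5
G00 X20.38 Y87.80
M3 S245
G1 X26.13 Y96.18 F3214
G1 X30.52 Y87.01
G1 X20.38 Y87.80
M5
G00 X30.82 Y72.00
M3 S245
G1 X20.81 Y101.54 F3214
M5
G00 X15.77 Y62.01
M3 S958
G1 X14.41 Y82.40 F669
G1 X33.38 Y89.99
G1 X46.46 Y74.30
G1 X35.58 Y57.01
G1 X15.77 Y62.01
M5
G00 X87.90 Y70.09
M3 S958
G1 X91.70 Y48.87 F669
G1 X79.37 Y31.18
G1 X58.15 Y27.38
G1 X40.46 Y39.71
G1 X36.66 Y60.93
G1 X48.99 Y78.62
G1 X70.21 Y82.42
G1 X87.90 Y70.09
M5
G00 X91.38 Y66.12
M3 S245
G1 X75.22 Y75.68 F3214
G1 X55.41 Y73.70
G1 X37.55 Y64.09
G1 X27.25 Y50.80
G1 X30.11 Y37.75
M5
G00 X0.00 Y0.00

Since the viewBox matches the mm dimensions, user units are millimetres directly. The only transform is the Y-flip y_m = 108.66 − y_svg.

Shape 1 is a quadratic bezier drawn with `<path>`. Its stroke #008000 means cut at S958, F669. After flipping Y the toolpath is (42.46,23.57) → (51.92,35.58) → (58.00,44.38) → (60.70,50.00) → (60.03,52.41) → (55.99,51.63).

Shape 2 is a regular polygon drawn with `<polygon>`. Its stroke #ff00ff means engrave at S245, F3214. After flipping Y the toolpath is (20.38,87.80) → (26.13,96.18) → (30.52,87.01) → (20.38,87.80), returning to the start.

Shape 3 is a line segment drawn with `<path>`. Its stroke #ff00ff means engrave at S245, F3214. After flipping Y the toolpath is (30.82,72.00) → (20.81,101.54).

Shape 4 is a regular polygon drawn with `<path>`. Its stroke #008000 means cut at S958, F669. After flipping Y the toolpath is (15.77,62.01) → (14.41,82.40) → (33.38,89.99) → (46.46,74.30) → (35.58,57.01) → (15.77,62.01), returning to the start.

Shape 5 is a regular polygon drawn with `<path>`. Its stroke #008000 means cut at S958, F669. After flipping Y the toolpath is (87.90,70.09) → (91.70,48.87) → (79.37,31.18) → (58.15,27.38) → (40.46,39.71) → (36.66,60.93) → (48.99,78.62) → (70.21,82.42) → (87.90,70.09), returning to the start.

Shape 6 is a cubic bezier drawn with `<path>`. Its stroke #ff00ff means engrave at S245, F3214. After flipping Y the toolpath is (91.38,66.12) → (75.22,75.68) → (55.41,73.70) → (37.55,64.09) → (27.25,50.80) → (30.11,37.75).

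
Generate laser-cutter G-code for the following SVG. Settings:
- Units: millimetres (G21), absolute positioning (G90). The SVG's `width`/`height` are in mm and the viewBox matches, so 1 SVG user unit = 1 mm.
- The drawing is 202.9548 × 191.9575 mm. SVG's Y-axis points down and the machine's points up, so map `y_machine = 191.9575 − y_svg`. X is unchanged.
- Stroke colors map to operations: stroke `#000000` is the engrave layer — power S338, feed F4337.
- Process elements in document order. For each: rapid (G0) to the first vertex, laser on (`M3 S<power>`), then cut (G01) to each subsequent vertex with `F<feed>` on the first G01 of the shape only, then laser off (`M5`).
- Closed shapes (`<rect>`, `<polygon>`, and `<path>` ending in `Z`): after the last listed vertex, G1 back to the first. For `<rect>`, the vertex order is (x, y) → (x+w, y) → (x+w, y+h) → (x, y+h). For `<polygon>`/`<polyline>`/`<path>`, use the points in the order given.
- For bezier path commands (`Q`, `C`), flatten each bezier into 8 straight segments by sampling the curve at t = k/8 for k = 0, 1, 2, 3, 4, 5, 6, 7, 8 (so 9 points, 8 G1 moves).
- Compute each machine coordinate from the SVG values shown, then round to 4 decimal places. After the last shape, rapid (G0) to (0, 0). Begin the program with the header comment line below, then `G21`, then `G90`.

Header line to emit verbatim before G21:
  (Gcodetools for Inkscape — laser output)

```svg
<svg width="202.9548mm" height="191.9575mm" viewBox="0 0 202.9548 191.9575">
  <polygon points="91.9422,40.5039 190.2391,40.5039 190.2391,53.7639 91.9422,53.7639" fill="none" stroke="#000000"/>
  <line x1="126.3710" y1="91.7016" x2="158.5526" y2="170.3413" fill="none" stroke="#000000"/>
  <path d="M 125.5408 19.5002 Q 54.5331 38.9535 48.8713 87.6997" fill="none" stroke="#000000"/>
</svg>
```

(Gcodetools for Inkscape — laser output)
G21
G90
G0 X91.9422 Y151.4536
M3 S338
G01 X190.2391 Y151.4536 F4337
G01 X190.2391 Y138.1936
G01 X91.9422 Y138.1936
G01 X91.9422 Y151.4536
M5
G0 X126.3710 Y100.2559
M3 S338
G01 X158.5526 Y21.6162 F4337
M5
G0 X125.5408 Y172.4573
M3 S338
G01 X108.8099 Y167.1363 F4337
G01 X94.1211 Y160.8998
G01 X81.4743 Y153.7480
G01 X70.8696 Y145.6808
G01 X62.3069 Y136.6981
G01 X55.7863 Y126.8001
G01 X51.3078 Y115.9866
G01 X48.8713 Y104.2578
M5
G0 X0.0000 Y0.0000

viewBox `0 0 202.9548 191.9575` with mm width/height → 1 unit = 1 mm. Flip: y_m = 191.9575 − y_svg.

**Shape 1** — `<polygon>` rectangle, stroke `#000000` → engrave (S338, F4337). Machine vertices: (91.9422,151.4536) → (190.2391,151.4536) → (190.2391,138.1936) → (91.9422,138.1936) → (91.9422,151.4536). Closed: final G1 returns to the first vertex.

**Shape 2** — `<line>` line segment, stroke `#000000` → engrave (S338, F4337). Machine vertices: (126.3710,100.2559) → (158.5526,21.6162). Open path.

**Shape 3** — `<path>` quadratic bezier, stroke `#000000` → engrave (S338, F4337). Control points (SVG): P0=(125.5408,19.5002), P1=(54.5331,38.9535), P2=(48.8713,87.6997); sampled at t=k/8. Machine vertices: (125.5408,172.4573) → (108.8099,167.1363) → (94.1211,160.8998) → (81.4743,153.7480) → (70.8696,145.6808) → (62.3069,136.6981) → (55.7863,126.8001) → (51.3078,115.9866) → (48.8713,104.2578). Open path.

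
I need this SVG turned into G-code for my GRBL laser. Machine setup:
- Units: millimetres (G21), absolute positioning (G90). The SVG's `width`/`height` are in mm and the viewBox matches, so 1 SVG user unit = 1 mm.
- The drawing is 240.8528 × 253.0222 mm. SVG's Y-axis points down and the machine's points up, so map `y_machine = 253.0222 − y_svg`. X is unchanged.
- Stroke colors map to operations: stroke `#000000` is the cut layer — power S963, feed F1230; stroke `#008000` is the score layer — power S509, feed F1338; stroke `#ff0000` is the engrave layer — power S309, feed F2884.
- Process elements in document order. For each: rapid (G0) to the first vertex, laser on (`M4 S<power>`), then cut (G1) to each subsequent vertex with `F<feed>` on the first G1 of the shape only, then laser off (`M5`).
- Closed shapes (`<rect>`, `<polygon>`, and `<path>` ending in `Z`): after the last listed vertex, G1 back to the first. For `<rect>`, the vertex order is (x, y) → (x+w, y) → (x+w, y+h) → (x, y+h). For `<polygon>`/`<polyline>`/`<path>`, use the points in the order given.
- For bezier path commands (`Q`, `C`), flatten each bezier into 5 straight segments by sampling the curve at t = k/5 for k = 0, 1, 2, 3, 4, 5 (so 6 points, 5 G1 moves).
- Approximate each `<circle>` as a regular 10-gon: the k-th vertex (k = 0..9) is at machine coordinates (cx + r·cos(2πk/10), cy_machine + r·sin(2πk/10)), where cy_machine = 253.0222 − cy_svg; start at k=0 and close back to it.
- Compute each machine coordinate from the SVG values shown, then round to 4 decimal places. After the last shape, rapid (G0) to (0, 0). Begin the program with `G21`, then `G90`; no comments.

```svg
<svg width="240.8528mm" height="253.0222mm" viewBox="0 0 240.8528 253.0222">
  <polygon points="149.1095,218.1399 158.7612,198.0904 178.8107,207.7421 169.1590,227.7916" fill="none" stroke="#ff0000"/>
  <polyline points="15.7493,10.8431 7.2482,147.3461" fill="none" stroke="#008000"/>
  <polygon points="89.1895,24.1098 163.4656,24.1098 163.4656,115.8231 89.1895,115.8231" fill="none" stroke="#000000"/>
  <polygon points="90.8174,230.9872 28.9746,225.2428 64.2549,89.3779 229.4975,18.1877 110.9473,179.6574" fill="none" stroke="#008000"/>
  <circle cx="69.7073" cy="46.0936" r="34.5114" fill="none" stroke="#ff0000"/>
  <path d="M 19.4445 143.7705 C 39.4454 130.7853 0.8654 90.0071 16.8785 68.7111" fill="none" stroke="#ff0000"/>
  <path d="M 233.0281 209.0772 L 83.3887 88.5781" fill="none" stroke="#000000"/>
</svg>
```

1 u = 1 mm; y_m = 253.0222 − y.

[1] `<polygon>` regular polygon, #ff0000→engrave S309 F2884: (149.1095,34.8823) → (158.7612,54.9318) → (178.8107,45.2801) → (169.1590,25.2306) → (149.1095,34.8823) (closed)

[2] `<polyline>` line segment, #008000→score S509 F1338: (15.7493,242.1791) → (7.2482,105.6761)

[3] `<polygon>` rectangle, #000000→cut S963 F1230: (89.1895,228.9124) → (163.4656,228.9124) → (163.4656,137.1991) → (89.1895,137.1991) → (89.1895,228.9124) (closed)

[4] `<polygon>` closed polygon, #008000→score S509 F1338: (90.8174,22.0350) → (28.9746,27.7794) → (64.2549,163.6443) → (229.4975,234.8345) → (110.9473,73.3648) → (90.8174,22.0350) (closed)

[5] `<circle>` circle, #ff0000→engrave S309 F2884: (104.2187,206.9286) → (97.6276,227.2139) → (80.3719,239.7509) → (59.0427,239.7509) → (41.7870,227.2139) → (35.1959,206.9286) → (41.7870,186.6433) → (59.0427,174.1063) → (80.3719,174.1063) → (97.6276,186.6433) → (104.2187,206.9286) (closed)

[6] `<path>` cubic bezier, #ff0000→engrave S309 F2884: (19.4445,109.2517) → (25.3207,119.9998) → (22.5699,135.1490) → (16.6243,152.4301) → (12.9164,169.5738) → (16.8785,184.3111)

[7] `<path>` line segment, #000000→cut S963 F1230: (233.0281,43.9450) → (83.3887,164.4441)

G21
G90
G0 X149.1095 Y34.8823
M4 S309
G1 X158.7612 Y54.9318 F2884
G1 X178.8107 Y45.2801
G1 X169.1590 Y25.2306
G1 X149.1095 Y34.8823
M5
G0 X15.7493 Y242.1791
M4 S509
G1 X7.2482 Y105.6761 F1338
M5
G0 X89.1895 Y228.9124
M4 S963
G1 X163.4656 Y228.9124 F1230
G1 X163.4656 Y137.1991
G1 X89.1895 Y137.1991
G1 X89.1895 Y228.9124
M5
G0 X90.8174 Y22.0350
M4 S509
G1 X28.9746 Y27.7794 F1338
G1 X64.2549 Y163.6443
G1 X229.4975 Y234.8345
G1 X110.9473 Y73.3648
G1 X90.8174 Y22.0350
M5
G0 X104.2187 Y206.9286
M4 S309
G1 X97.6276 Y227.2139 F2884
G1 X80.3719 Y239.7509
G1 X59.0427 Y239.7509
G1 X41.7870 Y227.2139
G1 X35.1959 Y206.9286
G1 X41.7870 Y186.6433
G1 X59.0427 Y174.1063
G1 X80.3719 Y174.1063
G1 X97.6276 Y186.6433
G1 X104.2187 Y206.9286
M5
G0 X19.4445 Y109.2517
M4 S309
G1 X25.3207 Y119.9998 F2884
G1 X22.5699 Y135.1490
G1 X16.6243 Y152.4301
G1 X12.9164 Y169.5738
G1 X16.8785 Y184.3111
M5
G0 X233.0281 Y43.9450
M4 S963
G1 X83.3887 Y164.4441 F1230
M5
G0 X0.0000 Y0.0000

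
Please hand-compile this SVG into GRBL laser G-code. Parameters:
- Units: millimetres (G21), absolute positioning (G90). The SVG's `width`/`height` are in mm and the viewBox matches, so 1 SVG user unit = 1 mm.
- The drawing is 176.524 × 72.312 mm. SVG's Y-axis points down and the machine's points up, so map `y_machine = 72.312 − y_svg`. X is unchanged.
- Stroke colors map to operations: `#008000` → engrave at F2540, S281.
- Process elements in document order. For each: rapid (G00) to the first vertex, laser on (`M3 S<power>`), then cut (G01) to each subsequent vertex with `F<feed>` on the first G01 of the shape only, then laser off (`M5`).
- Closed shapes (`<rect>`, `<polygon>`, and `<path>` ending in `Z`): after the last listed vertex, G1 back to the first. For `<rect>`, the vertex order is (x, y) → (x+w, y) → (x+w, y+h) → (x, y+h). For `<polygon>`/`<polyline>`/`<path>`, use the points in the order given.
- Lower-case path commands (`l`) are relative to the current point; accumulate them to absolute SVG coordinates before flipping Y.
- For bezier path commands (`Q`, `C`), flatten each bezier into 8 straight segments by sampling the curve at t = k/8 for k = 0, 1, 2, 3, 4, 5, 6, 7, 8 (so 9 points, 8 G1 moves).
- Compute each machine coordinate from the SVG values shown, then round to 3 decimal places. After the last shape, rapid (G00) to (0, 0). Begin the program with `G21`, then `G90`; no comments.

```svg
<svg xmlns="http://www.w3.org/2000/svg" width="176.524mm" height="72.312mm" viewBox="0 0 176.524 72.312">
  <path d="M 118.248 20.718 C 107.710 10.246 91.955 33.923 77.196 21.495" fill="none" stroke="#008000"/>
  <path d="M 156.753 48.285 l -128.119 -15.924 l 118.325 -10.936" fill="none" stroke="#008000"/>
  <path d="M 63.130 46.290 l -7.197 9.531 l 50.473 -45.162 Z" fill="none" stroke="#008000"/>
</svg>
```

1 u = 1 mm; y_m = 72.312 − y.

[1] `<path>` cubic bezier, #008000→engrave S281 F2540: (118.248,51.594) → (114.064,54.057) → (109.463,54.143) → (104.519,52.673) → (99.305,50.472) → (93.892,48.362) → (88.355,47.168) → (82.765,47.712) → (77.196,50.817)

[2] `<path>` open polyline, #008000→engrave S281 F2540: (156.753,24.027) → (28.634,39.951) → (146.959,50.887)

[3] `<path>` closed polygon, #008000→engrave S281 F2540: (63.130,26.022) → (55.933,16.491) → (106.406,61.653) → (63.130,26.022) (closed)

G21
G90
G00 X118.248 Y51.594
M3 S281
G01 X114.064 Y54.057 F2540
G01 X109.463 Y54.143
G01 X104.519 Y52.673
G01 X99.305 Y50.472
G01 X93.892 Y48.362
G01 X88.355 Y47.168
G01 X82.765 Y47.712
G01 X77.196 Y50.817
M5
G00 X156.753 Y24.027
M3 S281
G01 X28.634 Y39.951 F2540
G01 X146.959 Y50.887
M5
G00 X63.130 Y26.022
M3 S281
G01 X55.933 Y16.491 F2540
G01 X106.406 Y61.653
G01 X63.130 Y26.022
M5
G00 X0.000 Y0.000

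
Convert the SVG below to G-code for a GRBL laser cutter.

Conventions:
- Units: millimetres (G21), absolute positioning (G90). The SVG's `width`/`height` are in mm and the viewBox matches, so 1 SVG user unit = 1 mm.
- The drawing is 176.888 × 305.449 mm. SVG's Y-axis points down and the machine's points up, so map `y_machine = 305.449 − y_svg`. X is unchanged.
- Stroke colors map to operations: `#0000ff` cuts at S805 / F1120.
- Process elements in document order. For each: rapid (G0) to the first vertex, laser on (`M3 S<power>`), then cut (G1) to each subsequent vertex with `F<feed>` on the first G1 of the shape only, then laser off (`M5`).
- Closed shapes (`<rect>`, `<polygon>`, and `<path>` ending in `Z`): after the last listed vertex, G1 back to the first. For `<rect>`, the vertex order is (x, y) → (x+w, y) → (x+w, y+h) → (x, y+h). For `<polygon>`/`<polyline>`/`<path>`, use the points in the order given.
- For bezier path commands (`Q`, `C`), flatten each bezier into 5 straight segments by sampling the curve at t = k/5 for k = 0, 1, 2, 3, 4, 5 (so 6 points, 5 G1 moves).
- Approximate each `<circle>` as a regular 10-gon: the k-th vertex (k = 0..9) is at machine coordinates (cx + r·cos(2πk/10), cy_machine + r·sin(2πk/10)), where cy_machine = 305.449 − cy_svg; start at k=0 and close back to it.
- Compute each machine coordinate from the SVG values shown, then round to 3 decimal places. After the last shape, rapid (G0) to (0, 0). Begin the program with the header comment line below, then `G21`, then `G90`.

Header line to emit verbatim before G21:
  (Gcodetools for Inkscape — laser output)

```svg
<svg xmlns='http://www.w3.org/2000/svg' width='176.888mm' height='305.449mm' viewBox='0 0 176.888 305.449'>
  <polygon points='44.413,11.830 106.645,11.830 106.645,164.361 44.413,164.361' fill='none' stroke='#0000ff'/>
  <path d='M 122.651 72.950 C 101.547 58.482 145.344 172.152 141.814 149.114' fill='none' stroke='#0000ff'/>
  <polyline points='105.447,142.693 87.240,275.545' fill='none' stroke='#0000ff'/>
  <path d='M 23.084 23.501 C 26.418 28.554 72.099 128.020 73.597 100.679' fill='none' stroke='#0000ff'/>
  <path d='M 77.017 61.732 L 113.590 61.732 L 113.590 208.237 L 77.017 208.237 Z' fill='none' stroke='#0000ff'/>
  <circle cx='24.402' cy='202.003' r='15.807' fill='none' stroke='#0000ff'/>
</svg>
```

(Gcodetools for Inkscape — laser output)
G21
G90
G0 X44.413 Y293.619
M3 S805
G1 X106.645 Y293.619 F1120
G1 X106.645 Y141.088
G1 X44.413 Y141.088
G1 X44.413 Y293.619
M5
G0 X122.651 Y232.499
M3 S805
G1 X116.879 Y227.922 F1120
G1 X121.296 Y205.305
G1 X130.516 Y177.359
G1 X139.151 Y156.798
G1 X141.814 Y156.335
M5
G0 X105.447 Y162.756
M3 S805
G1 X87.240 Y29.904 F1120
M5
G0 X23.084 Y281.948
M3 S805
G1 X29.474 Y269.356 F1120
G1 X41.873 Y244.724
G1 X56.129 Y218.670
G1 X68.088 Y201.812
G1 X73.597 Y204.770
M5
G0 X77.017 Y243.717
M3 S805
G1 X113.590 Y243.717 F1120
G1 X113.590 Y97.212
G1 X77.017 Y97.212
G1 X77.017 Y243.717
M5
G0 X40.209 Y103.446
M3 S805
G1 X37.190 Y112.737 F1120
G1 X29.287 Y118.479
G1 X19.517 Y118.479
G1 X11.614 Y112.737
G1 X8.595 Y103.446
G1 X11.614 Y94.155
G1 X19.517 Y88.413
G1 X29.287 Y88.413
G1 X37.190 Y94.155
G1 X40.209 Y103.446
M5
G0 X0.000 Y0.000

Since the viewBox matches the mm dimensions, user units are millimetres directly. The only transform is the Y-flip y_m = 305.449 − y_svg.

Shape 1 is a rectangle drawn with `<polygon>`. Its stroke #0000ff means cut at S805, F1120. After flipping Y the toolpath is (44.413,293.619) → (106.645,293.619) → (106.645,141.088) → (44.413,141.088) → (44.413,293.619), returning to the start.

Shape 2 is a cubic bezier drawn with `<path>`. Its stroke #0000ff means cut at S805, F1120. After flipping Y the toolpath is (122.651,232.499) → (116.879,227.922) → (121.296,205.305) → (130.516,177.359) → (139.151,156.798) → (141.814,156.335).

Shape 3 is a line segment drawn with `<polyline>`. Its stroke #0000ff means cut at S805, F1120. After flipping Y the toolpath is (105.447,162.756) → (87.240,29.904).

Shape 4 is a cubic bezier drawn with `<path>`. Its stroke #0000ff means cut at S805, F1120. After flipping Y the toolpath is (23.084,281.948) → (29.474,269.356) → (41.873,244.724) → (56.129,218.670) → (68.088,201.812) → (73.597,204.770).

Shape 5 is a rectangle drawn with `<path>`. Its stroke #0000ff means cut at S805, F1120. After flipping Y the toolpath is (77.017,243.717) → (113.590,243.717) → (113.590,97.212) → (77.017,97.212) → (77.017,243.717), returning to the start.

Shape 6 is a circle drawn with `<circle>`. Its stroke #0000ff means cut at S805, F1120. After flipping Y the toolpath is (40.209,103.446) → (37.190,112.737) → (29.287,118.479) → (19.517,118.479) → (11.614,112.737) → (8.595,103.446) → (11.614,94.155) → (19.517,88.413) → (29.287,88.413) → (37.190,94.155) → (40.209,103.446), returning to the start.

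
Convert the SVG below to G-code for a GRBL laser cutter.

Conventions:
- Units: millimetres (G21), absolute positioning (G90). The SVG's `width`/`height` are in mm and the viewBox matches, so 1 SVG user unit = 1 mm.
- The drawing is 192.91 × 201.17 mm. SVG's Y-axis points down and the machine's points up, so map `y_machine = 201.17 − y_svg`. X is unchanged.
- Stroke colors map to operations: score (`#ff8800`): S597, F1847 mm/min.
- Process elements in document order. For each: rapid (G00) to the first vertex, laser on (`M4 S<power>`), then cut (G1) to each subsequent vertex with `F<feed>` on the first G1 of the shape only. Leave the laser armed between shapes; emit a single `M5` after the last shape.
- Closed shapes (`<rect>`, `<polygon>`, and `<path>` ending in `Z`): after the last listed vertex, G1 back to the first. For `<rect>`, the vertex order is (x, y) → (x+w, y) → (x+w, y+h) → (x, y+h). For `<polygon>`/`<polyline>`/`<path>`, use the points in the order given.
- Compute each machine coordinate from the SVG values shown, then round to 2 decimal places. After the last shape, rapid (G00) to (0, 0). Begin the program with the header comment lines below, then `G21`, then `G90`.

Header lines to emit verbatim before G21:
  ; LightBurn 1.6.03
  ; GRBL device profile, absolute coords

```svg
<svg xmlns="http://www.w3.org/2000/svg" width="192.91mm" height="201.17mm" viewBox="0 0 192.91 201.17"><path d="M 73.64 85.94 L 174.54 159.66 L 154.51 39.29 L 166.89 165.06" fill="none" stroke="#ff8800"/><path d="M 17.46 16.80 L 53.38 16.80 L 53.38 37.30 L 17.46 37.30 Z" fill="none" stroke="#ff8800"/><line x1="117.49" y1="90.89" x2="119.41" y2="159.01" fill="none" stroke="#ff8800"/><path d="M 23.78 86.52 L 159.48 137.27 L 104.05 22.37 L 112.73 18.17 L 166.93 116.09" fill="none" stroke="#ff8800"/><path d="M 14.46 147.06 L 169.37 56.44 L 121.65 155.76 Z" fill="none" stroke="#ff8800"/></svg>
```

viewBox `0 0 192.91 201.17` with mm width/height → 1 unit = 1 mm. Flip: y_m = 201.17 − y_svg.

**Shape 1** — `<path>` open polyline, stroke `#ff8800` → score (S597, F1847). Machine vertices: (73.64,115.23) → (174.54,41.51) → (154.51,161.88) → (166.89,36.11). Open path.

**Shape 2** — `<path>` rectangle, stroke `#ff8800` → score (S597, F1847). Machine vertices: (17.46,184.37) → (53.38,184.37) → (53.38,163.87) → (17.46,163.87) → (17.46,184.37). Closed: final G1 returns to the first vertex.

**Shape 3** — `<line>` line segment, stroke `#ff8800` → score (S597, F1847). Machine vertices: (117.49,110.28) → (119.41,42.16). Open path.

**Shape 4** — `<path>` open polyline, stroke `#ff8800` → score (S597, F1847). Machine vertices: (23.78,114.65) → (159.48,63.90) → (104.05,178.80) → (112.73,183.00) → (166.93,85.08). Open path.

**Shape 5** — `<path>` closed polygon, stroke `#ff8800` → score (S597, F1847). Machine vertices: (14.46,54.11) → (169.37,144.73) → (121.65,45.41) → (14.46,54.11). Closed: final G1 returns to the first vertex.

; LightBurn 1.6.03
; GRBL device profile, absolute coords
G21
G90
G00 X73.64 Y115.23
M4 S597
G1 X174.54 Y41.51 F1847
G1 X154.51 Y161.88
G1 X166.89 Y36.11
G00 X17.46 Y184.37
M4 S597
G1 X53.38 Y184.37 F1847
G1 X53.38 Y163.87
G1 X17.46 Y163.87
G1 X17.46 Y184.37
G00 X117.49 Y110.28
M4 S597
G1 X119.41 Y42.16 F1847
G00 X23.78 Y114.65
M4 S597
G1 X159.48 Y63.90 F1847
G1 X104.05 Y178.80
G1 X112.73 Y183.00
G1 X166.93 Y85.08
G00 X14.46 Y54.11
M4 S597
G1 X169.37 Y144.73 F1847
G1 X121.65 Y45.41
G1 X14.46 Y54.11
M5
G00 X0.00 Y0.00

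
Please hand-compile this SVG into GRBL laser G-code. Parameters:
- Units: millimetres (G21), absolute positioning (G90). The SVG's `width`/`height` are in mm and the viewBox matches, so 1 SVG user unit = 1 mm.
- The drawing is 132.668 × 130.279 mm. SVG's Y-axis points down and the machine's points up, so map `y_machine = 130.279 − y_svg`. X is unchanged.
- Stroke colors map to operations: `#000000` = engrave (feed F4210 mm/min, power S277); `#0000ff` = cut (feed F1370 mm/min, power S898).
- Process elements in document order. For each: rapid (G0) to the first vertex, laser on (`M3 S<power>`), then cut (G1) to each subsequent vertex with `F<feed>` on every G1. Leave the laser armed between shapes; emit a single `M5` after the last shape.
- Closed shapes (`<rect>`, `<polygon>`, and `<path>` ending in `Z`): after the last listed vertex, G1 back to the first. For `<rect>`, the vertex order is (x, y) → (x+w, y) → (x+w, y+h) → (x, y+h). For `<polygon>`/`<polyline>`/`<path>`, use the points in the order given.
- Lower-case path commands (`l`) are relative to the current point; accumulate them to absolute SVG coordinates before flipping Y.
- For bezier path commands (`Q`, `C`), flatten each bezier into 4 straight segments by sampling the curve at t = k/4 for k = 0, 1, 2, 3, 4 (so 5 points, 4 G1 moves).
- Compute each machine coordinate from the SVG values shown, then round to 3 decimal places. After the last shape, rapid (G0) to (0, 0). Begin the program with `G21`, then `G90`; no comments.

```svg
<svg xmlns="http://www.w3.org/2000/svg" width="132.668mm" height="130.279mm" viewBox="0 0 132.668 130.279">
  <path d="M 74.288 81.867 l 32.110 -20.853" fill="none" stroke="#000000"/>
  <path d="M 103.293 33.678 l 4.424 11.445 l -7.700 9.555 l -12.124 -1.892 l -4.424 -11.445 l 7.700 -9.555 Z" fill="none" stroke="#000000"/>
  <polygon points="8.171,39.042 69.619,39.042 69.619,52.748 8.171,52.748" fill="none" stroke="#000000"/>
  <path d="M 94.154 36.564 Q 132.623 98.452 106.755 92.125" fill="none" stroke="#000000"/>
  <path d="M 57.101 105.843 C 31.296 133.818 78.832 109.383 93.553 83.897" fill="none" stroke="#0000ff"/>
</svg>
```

G21
G90
G0 X74.288 Y48.412
M3 S277
G1 X106.398 Y69.265 F4210
G0 X103.293 Y96.601
M3 S277
G1 X107.717 Y85.156 F4210
G1 X100.017 Y75.601 F4210
G1 X87.893 Y77.493 F4210
G1 X83.469 Y88.938 F4210
G1 X91.169 Y98.493 F4210
G1 X103.293 Y96.601 F4210
G0 X8.171 Y91.237
M3 S277
G1 X69.619 Y91.237 F4210
G1 X69.619 Y77.531 F4210
G1 X8.171 Y77.531 F4210
G1 X8.171 Y91.237 F4210
G0 X94.154 Y93.715
M3 S277
G1 X109.367 Y67.034 F4210
G1 X116.539 Y48.881 F4210
G1 X115.668 Y39.254 F4210
G1 X106.755 Y38.154 F4210
G0 X57.101 Y24.436
M3 S898
G1 X49.840 Y12.479 F1370
G1 X60.130 Y15.361 F1370
G1 X78.018 Y28.267 F1370
G1 X93.553 Y46.382 F1370
M5
G0 X0.000 Y0.000

viewBox `0 0 132.668 130.279` with mm width/height → 1 unit = 1 mm. Flip: y_m = 130.279 − y_svg.

**Shape 1** — `<path>` line segment, stroke `#000000` → engrave (S277, F4210). Machine vertices: (74.288,48.412) → (106.398,69.265). Open path.

**Shape 2** — `<path>` regular polygon, stroke `#000000` → engrave (S277, F4210). Machine vertices: (103.293,96.601) → (107.717,85.156) → (100.017,75.601) → (87.893,77.493) → (83.469,88.938) → (91.169,98.493) → (103.293,96.601). Closed: final G1 returns to the first vertex.

**Shape 3** — `<polygon>` rectangle, stroke `#000000` → engrave (S277, F4210). Machine vertices: (8.171,91.237) → (69.619,91.237) → (69.619,77.531) → (8.171,77.531) → (8.171,91.237). Closed: final G1 returns to the first vertex.

**Shape 4** — `<path>` quadratic bezier, stroke `#000000` → engrave (S277, F4210). Control points (SVG): P0=(94.154,36.564), P1=(132.623,98.452), P2=(106.755,92.125); sampled at t=k/4. Machine vertices: (94.154,93.715) → (109.367,67.034) → (116.539,48.881) → (115.668,39.254) → (106.755,38.154). Open path.

**Shape 5** — `<path>` cubic bezier, stroke `#0000ff` → cut (S898, F1370). Control points (SVG): P0=(57.101,105.843), P1=(31.296,133.818), P2=(78.832,109.383), P3=(93.553,83.897); sampled at t=k/4. Machine vertices: (57.101,24.436) → (49.840,12.479) → (60.130,15.361) → (78.018,28.267) → (93.553,46.382). Open path.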